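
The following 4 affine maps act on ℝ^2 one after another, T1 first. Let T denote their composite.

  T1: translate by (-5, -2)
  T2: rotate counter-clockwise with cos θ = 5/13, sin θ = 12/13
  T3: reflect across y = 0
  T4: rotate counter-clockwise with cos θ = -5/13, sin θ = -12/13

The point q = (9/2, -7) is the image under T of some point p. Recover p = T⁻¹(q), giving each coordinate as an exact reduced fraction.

p = (1/2, -5)

T1 = [1 0 -5; 0 1 -2; 0 0 1]
T2·T1 = [5/13 -12/13 -1/13; 12/13 5/13 -70/13; 0 0 1]
T3·…·T1 = [5/13 -12/13 -1/13; -12/13 -5/13 70/13; 0 0 1]
T4·…·T1 = [-1 0 5; 0 1 -2; 0 0 1]
det M = -1; M⁻¹ = [-1 0 5; 0 1 2; 0 0 1]
M⁻¹ · (9/2, -7)ᵀ = (1/2, -5)ᵀ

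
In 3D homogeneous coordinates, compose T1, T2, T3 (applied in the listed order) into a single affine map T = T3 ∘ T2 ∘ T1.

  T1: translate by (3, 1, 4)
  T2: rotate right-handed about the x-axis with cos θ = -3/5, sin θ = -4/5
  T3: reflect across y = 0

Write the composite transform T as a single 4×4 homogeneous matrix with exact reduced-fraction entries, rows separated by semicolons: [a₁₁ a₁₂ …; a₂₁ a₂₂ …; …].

T = [1 0 0 3; 0 3/5 -4/5 -13/5; 0 -4/5 -3/5 -16/5; 0 0 0 1]

T1 = [1 0 0 3; 0 1 0 1; 0 0 1 4; 0 0 0 1]
T2·T1 = [1 0 0 3; 0 -3/5 4/5 13/5; 0 -4/5 -3/5 -16/5; 0 0 0 1]
T3·…·T1 = [1 0 0 3; 0 3/5 -4/5 -13/5; 0 -4/5 -3/5 -16/5; 0 0 0 1]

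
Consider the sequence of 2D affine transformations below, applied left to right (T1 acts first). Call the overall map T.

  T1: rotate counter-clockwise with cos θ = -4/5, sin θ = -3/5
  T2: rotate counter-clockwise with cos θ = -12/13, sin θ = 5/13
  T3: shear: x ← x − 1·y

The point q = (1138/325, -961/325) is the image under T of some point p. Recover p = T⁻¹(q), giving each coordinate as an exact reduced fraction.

T1 = [-4/5 3/5 0; -3/5 -4/5 0; 0 0 1]
T2·T1 = [63/65 -16/65 0; 16/65 63/65 0; 0 0 1]
T3·…·T1 = [47/65 -79/65 0; 16/65 63/65 0; 0 0 1]
det M = 1; M⁻¹ = [63/65 79/65 0; -16/65 47/65 0; 0 0 1]
M⁻¹ · (1138/325, -961/325)ᵀ = (-1/5, -3)ᵀ

p = (-1/5, -3)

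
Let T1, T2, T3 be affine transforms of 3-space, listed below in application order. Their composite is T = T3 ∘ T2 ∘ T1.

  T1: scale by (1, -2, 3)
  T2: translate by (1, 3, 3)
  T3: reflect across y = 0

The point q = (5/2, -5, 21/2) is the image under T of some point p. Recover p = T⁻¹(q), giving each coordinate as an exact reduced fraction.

T1 = [1 0 0 0; 0 -2 0 0; 0 0 3 0; 0 0 0 1]
T2·T1 = [1 0 0 1; 0 -2 0 3; 0 0 3 3; 0 0 0 1]
T3·…·T1 = [1 0 0 1; 0 2 0 -3; 0 0 3 3; 0 0 0 1]
det M = 6; M⁻¹ = [1 0 0 -1; 0 1/2 0 3/2; 0 0 1/3 -1; 0 0 0 1]
M⁻¹ · (5/2, -5, 21/2)ᵀ = (3/2, -1, 5/2)ᵀ

p = (3/2, -1, 5/2)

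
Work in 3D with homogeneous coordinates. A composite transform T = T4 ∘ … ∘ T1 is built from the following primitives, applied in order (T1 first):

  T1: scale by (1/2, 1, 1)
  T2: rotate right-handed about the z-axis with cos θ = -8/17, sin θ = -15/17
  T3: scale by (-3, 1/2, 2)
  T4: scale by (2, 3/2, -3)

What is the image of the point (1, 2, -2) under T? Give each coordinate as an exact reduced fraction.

T(p) = (-156/17, -141/136, 12)

T1 scale by (1/2, 1, 1): (1, 2, -2) → (1/2, 2, -2)
T2 rotate right-handed about the z-axis with cos θ = -8/17, sin θ = -15/17: (1/2, 2, -2) → (26/17, -47/34, -2)
T3 scale by (-3, 1/2, 2): (26/17, -47/34, -2) → (-78/17, -47/68, -4)
T4 scale by (2, 3/2, -3): (-78/17, -47/68, -4) → (-156/17, -141/136, 12)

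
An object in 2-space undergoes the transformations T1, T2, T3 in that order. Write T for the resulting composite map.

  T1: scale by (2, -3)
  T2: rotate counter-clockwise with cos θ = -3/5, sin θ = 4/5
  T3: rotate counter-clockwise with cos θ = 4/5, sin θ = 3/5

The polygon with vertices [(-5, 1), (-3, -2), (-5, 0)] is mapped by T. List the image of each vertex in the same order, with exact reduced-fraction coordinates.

image vertices: (261/25, 2/25), (102/25, -186/25), (48/5, -14/5)

T1 scale by (2, -3): (-5, 1) → (-10, -3); (-3, -2) → (-6, 6); (-5, 0) → (-10, 0)
T2 rotate counter-clockwise with cos θ = -3/5, sin θ = 4/5: (-10, -3) → (42/5, -31/5); (-6, 6) → (-6/5, -42/5); (-10, 0) → (6, -8)
T3 rotate counter-clockwise with cos θ = 4/5, sin θ = 3/5: (42/5, -31/5) → (261/25, 2/25); (-6/5, -42/5) → (102/25, -186/25); (6, -8) → (48/5, -14/5)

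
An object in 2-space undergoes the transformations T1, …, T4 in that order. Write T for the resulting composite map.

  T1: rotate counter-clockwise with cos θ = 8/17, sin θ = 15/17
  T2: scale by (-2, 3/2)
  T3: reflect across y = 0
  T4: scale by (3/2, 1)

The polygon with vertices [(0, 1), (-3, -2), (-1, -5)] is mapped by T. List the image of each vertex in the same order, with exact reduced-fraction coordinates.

image vertices: (45/17, -12/17), (-18/17, 183/34), (-201/17, 165/34)

T1 rotate counter-clockwise with cos θ = 8/17, sin θ = 15/17: (0, 1) → (-15/17, 8/17); (-3, -2) → (6/17, -61/17); (-1, -5) → (67/17, -55/17)
T2 scale by (-2, 3/2): (-15/17, 8/17) → (30/17, 12/17); (6/17, -61/17) → (-12/17, -183/34); (67/17, -55/17) → (-134/17, -165/34)
T3 reflect across y = 0: (30/17, 12/17) → (30/17, -12/17); (-12/17, -183/34) → (-12/17, 183/34); (-134/17, -165/34) → (-134/17, 165/34)
T4 scale by (3/2, 1): (30/17, -12/17) → (45/17, -12/17); (-12/17, 183/34) → (-18/17, 183/34); (-134/17, 165/34) → (-201/17, 165/34)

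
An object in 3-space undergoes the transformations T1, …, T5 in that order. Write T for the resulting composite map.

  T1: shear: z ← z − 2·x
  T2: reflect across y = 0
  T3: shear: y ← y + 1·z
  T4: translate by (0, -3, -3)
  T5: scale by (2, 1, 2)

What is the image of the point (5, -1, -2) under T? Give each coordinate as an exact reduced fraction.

T(p) = (10, -14, -30)

T1 shear: z ← z − 2·x: (5, -1, -2) → (5, -1, -12)
T2 reflect across y = 0: (5, -1, -12) → (5, 1, -12)
T3 shear: y ← y + 1·z: (5, 1, -12) → (5, -11, -12)
T4 translate by (0, -3, -3): (5, -11, -12) → (5, -14, -15)
T5 scale by (2, 1, 2): (5, -14, -15) → (10, -14, -30)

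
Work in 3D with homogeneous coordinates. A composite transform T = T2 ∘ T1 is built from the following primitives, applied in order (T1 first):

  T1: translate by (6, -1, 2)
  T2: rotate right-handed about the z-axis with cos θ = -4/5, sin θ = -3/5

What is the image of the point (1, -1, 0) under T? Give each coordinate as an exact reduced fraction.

T(p) = (-34/5, -13/5, 2)

T1 translate by (6, -1, 2): (1, -1, 0) → (7, -2, 2)
T2 rotate right-handed about the z-axis with cos θ = -4/5, sin θ = -3/5: (7, -2, 2) → (-34/5, -13/5, 2)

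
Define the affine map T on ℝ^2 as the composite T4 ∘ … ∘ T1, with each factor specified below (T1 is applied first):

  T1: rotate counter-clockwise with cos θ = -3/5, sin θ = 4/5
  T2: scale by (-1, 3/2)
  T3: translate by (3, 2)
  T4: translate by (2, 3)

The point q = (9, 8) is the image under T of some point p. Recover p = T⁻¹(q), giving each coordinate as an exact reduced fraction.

p = (4, 2)

T1 = [-3/5 -4/5 0; 4/5 -3/5 0; 0 0 1]
T2·T1 = [3/5 4/5 0; 6/5 -9/10 0; 0 0 1]
T3·…·T1 = [3/5 4/5 3; 6/5 -9/10 2; 0 0 1]
T4·…·T1 = [3/5 4/5 5; 6/5 -9/10 5; 0 0 1]
det M = -3/2; M⁻¹ = [3/5 8/15 -17/3; 4/5 -2/5 -2; 0 0 1]
M⁻¹ · (9, 8)ᵀ = (4, 2)ᵀ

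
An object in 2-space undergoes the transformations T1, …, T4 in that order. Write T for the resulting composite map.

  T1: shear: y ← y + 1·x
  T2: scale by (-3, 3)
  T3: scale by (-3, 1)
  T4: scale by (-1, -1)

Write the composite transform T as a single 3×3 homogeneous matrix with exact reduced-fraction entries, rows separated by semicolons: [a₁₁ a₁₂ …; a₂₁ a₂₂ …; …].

T = [-9 0 0; -3 -3 0; 0 0 1]

T1 = [1 0 0; 1 1 0; 0 0 1]
T2·T1 = [-3 0 0; 3 3 0; 0 0 1]
T3·…·T1 = [9 0 0; 3 3 0; 0 0 1]
T4·…·T1 = [-9 0 0; -3 -3 0; 0 0 1]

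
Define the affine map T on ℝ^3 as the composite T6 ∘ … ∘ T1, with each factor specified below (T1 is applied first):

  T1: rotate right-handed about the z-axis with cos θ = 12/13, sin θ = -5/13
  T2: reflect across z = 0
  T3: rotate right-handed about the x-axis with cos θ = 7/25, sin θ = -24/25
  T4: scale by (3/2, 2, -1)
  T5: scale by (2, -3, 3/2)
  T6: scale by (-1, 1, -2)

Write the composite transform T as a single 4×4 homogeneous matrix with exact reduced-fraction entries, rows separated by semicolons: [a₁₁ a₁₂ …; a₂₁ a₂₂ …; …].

T1 = [12/13 5/13 0 0; -5/13 12/13 0 0; 0 0 1 0; 0 0 0 1]
T2·T1 = [12/13 5/13 0 0; -5/13 12/13 0 0; 0 0 -1 0; 0 0 0 1]
T3·…·T1 = [12/13 5/13 0 0; -7/65 84/325 -24/25 0; 24/65 -288/325 -7/25 0; 0 0 0 1]
T4·…·T1 = [18/13 15/26 0 0; -14/65 168/325 -48/25 0; -24/65 288/325 7/25 0; 0 0 0 1]
T5·…·T1 = [36/13 15/13 0 0; 42/65 -504/325 144/25 0; -36/65 432/325 21/50 0; 0 0 0 1]
T6·…·T1 = [-36/13 -15/13 0 0; 42/65 -504/325 144/25 0; 72/65 -864/325 -21/25 0; 0 0 0 1]

T = [-36/13 -15/13 0 0; 42/65 -504/325 144/25 0; 72/65 -864/325 -21/25 0; 0 0 0 1]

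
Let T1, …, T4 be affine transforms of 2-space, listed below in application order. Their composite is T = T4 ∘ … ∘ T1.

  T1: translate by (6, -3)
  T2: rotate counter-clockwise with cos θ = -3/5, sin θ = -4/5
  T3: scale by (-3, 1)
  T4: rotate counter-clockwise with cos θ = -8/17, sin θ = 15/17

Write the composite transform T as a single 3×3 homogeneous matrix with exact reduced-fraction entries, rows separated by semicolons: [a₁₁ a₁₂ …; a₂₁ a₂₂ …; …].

T = [-12/85 141/85 -99/17; 167/85 -156/85 294/17; 0 0 1]

T1 = [1 0 6; 0 1 -3; 0 0 1]
T2·T1 = [-3/5 4/5 -6; -4/5 -3/5 -3; 0 0 1]
T3·…·T1 = [9/5 -12/5 18; -4/5 -3/5 -3; 0 0 1]
T4·…·T1 = [-12/85 141/85 -99/17; 167/85 -156/85 294/17; 0 0 1]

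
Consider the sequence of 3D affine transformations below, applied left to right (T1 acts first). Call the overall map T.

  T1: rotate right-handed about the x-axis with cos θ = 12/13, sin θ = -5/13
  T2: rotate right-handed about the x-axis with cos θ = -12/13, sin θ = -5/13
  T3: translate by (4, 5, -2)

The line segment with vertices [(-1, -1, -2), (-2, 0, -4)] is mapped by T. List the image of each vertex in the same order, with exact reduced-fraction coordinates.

image vertices: (3, 6, 0), (2, 5, 2)

T1 rotate right-handed about the x-axis with cos θ = 12/13, sin θ = -5/13: (-1, -1, -2) → (-1, -22/13, -19/13); (-2, 0, -4) → (-2, -20/13, -48/13)
T2 rotate right-handed about the x-axis with cos θ = -12/13, sin θ = -5/13: (-1, -22/13, -19/13) → (-1, 1, 2); (-2, -20/13, -48/13) → (-2, 0, 4)
T3 translate by (4, 5, -2): (-1, 1, 2) → (3, 6, 0); (-2, 0, 4) → (2, 5, 2)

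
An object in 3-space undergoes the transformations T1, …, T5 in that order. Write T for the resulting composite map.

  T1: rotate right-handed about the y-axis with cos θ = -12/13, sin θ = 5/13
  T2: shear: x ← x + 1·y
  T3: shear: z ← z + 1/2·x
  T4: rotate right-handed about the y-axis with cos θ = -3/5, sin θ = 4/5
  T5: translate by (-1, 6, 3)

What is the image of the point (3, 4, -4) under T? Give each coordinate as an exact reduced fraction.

T(p) = (71/65, 10, 118/65)

T1 rotate right-handed about the y-axis with cos θ = -12/13, sin θ = 5/13: (3, 4, -4) → (-56/13, 4, 33/13)
T2 shear: x ← x + 1·y: (-56/13, 4, 33/13) → (-4/13, 4, 33/13)
T3 shear: z ← z + 1/2·x: (-4/13, 4, 33/13) → (-4/13, 4, 31/13)
T4 rotate right-handed about the y-axis with cos θ = -3/5, sin θ = 4/5: (-4/13, 4, 31/13) → (136/65, 4, -77/65)
T5 translate by (-1, 6, 3): (136/65, 4, -77/65) → (71/65, 10, 118/65)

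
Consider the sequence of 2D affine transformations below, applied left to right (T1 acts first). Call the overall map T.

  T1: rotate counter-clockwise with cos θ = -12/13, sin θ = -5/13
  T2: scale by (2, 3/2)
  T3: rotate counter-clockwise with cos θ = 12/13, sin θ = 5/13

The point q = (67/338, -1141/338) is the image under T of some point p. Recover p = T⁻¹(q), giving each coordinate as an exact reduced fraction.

p = (4/3, 7/4)

T1 = [-12/13 5/13 0; -5/13 -12/13 0; 0 0 1]
T2·T1 = [-24/13 10/13 0; -15/26 -18/13 0; 0 0 1]
T3·…·T1 = [-501/338 210/169 0; -210/169 -166/169 0; 0 0 1]
det M = 3; M⁻¹ = [-166/507 -70/169 0; 70/169 -167/338 0; 0 0 1]
M⁻¹ · (67/338, -1141/338)ᵀ = (4/3, 7/4)ᵀ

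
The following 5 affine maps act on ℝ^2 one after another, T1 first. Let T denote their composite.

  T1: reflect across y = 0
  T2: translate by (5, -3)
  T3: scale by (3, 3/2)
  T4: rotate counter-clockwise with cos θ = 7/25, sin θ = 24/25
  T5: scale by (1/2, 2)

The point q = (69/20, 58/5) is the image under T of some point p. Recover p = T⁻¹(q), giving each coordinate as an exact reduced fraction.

T1 = [1 0 0; 0 -1 0; 0 0 1]
T2·T1 = [1 0 5; 0 -1 -3; 0 0 1]
T3·…·T1 = [3 0 15; 0 -3/2 -9/2; 0 0 1]
T4·…·T1 = [21/25 36/25 213/25; 72/25 -21/50 657/50; 0 0 1]
T5·…·T1 = [21/50 18/25 213/50; 144/25 -21/25 657/25; 0 0 1]
det M = -9/2; M⁻¹ = [14/75 4/25 -5; 32/25 -7/75 -3; 0 0 1]
M⁻¹ · (69/20, 58/5)ᵀ = (-5/2, 1/3)ᵀ

p = (-5/2, 1/3)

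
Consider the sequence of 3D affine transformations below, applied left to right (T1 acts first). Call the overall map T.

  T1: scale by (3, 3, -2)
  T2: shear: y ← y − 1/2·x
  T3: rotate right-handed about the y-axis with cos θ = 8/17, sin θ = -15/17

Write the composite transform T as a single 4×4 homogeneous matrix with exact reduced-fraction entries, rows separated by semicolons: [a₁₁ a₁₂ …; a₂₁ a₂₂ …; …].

T1 = [3 0 0 0; 0 3 0 0; 0 0 -2 0; 0 0 0 1]
T2·T1 = [3 0 0 0; -3/2 3 0 0; 0 0 -2 0; 0 0 0 1]
T3·…·T1 = [24/17 0 30/17 0; -3/2 3 0 0; 45/17 0 -16/17 0; 0 0 0 1]

T = [24/17 0 30/17 0; -3/2 3 0 0; 45/17 0 -16/17 0; 0 0 0 1]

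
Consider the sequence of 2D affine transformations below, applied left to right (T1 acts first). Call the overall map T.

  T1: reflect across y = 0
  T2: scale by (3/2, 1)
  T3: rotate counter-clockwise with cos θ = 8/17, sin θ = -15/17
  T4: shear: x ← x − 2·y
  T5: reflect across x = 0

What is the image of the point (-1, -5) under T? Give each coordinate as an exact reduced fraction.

T1 reflect across y = 0: (-1, -5) → (-1, 5)
T2 scale by (3/2, 1): (-1, 5) → (-3/2, 5)
T3 rotate counter-clockwise with cos θ = 8/17, sin θ = -15/17: (-3/2, 5) → (63/17, 125/34)
T4 shear: x ← x − 2·y: (63/17, 125/34) → (-62/17, 125/34)
T5 reflect across x = 0: (-62/17, 125/34) → (62/17, 125/34)

T(p) = (62/17, 125/34)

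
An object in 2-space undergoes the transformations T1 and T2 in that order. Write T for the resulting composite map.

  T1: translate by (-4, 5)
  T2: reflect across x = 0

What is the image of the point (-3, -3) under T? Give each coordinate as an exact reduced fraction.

T1 translate by (-4, 5): (-3, -3) → (-7, 2)
T2 reflect across x = 0: (-7, 2) → (7, 2)

T(p) = (7, 2)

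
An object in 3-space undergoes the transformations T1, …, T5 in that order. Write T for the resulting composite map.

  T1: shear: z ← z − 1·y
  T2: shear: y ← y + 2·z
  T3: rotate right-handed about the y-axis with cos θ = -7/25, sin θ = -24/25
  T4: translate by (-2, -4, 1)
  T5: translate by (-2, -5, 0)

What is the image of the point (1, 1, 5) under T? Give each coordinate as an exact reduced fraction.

T1 shear: z ← z − 1·y: (1, 1, 5) → (1, 1, 4)
T2 shear: y ← y + 2·z: (1, 1, 4) → (1, 9, 4)
T3 rotate right-handed about the y-axis with cos θ = -7/25, sin θ = -24/25: (1, 9, 4) → (-103/25, 9, -4/25)
T4 translate by (-2, -4, 1): (-103/25, 9, -4/25) → (-153/25, 5, 21/25)
T5 translate by (-2, -5, 0): (-153/25, 5, 21/25) → (-203/25, 0, 21/25)

T(p) = (-203/25, 0, 21/25)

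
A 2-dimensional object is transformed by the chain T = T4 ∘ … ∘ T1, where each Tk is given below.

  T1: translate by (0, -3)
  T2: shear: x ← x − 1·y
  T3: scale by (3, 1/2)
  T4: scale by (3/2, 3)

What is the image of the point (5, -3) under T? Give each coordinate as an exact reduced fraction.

T1 translate by (0, -3): (5, -3) → (5, -6)
T2 shear: x ← x − 1·y: (5, -6) → (11, -6)
T3 scale by (3, 1/2): (11, -6) → (33, -3)
T4 scale by (3/2, 3): (33, -3) → (99/2, -9)

T(p) = (99/2, -9)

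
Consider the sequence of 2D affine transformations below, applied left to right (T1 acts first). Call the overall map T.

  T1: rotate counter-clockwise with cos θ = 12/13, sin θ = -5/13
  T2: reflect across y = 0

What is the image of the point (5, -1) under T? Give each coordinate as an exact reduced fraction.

T1 rotate counter-clockwise with cos θ = 12/13, sin θ = -5/13: (5, -1) → (55/13, -37/13)
T2 reflect across y = 0: (55/13, -37/13) → (55/13, 37/13)

T(p) = (55/13, 37/13)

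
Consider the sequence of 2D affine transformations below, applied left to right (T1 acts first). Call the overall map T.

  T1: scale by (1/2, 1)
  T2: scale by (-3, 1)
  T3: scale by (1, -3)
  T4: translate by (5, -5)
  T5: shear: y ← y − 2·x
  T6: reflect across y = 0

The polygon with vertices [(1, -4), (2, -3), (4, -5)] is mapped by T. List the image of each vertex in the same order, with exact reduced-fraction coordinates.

T1 scale by (1/2, 1): (1, -4) → (1/2, -4); (2, -3) → (1, -3); (4, -5) → (2, -5)
T2 scale by (-3, 1): (1/2, -4) → (-3/2, -4); (1, -3) → (-3, -3); (2, -5) → (-6, -5)
T3 scale by (1, -3): (-3/2, -4) → (-3/2, 12); (-3, -3) → (-3, 9); (-6, -5) → (-6, 15)
T4 translate by (5, -5): (-3/2, 12) → (7/2, 7); (-3, 9) → (2, 4); (-6, 15) → (-1, 10)
T5 shear: y ← y − 2·x: (7/2, 7) → (7/2, 0); (2, 4) → (2, 0); (-1, 10) → (-1, 12)
T6 reflect across y = 0: (7/2, 0) → (7/2, 0); (2, 0) → (2, 0); (-1, 12) → (-1, -12)

image vertices: (7/2, 0), (2, 0), (-1, -12)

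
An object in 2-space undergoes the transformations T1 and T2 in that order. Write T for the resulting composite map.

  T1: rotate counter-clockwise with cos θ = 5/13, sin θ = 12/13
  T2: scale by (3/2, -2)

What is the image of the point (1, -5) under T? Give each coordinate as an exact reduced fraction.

T(p) = (15/2, 2)

T1 rotate counter-clockwise with cos θ = 5/13, sin θ = 12/13: (1, -5) → (5, -1)
T2 scale by (3/2, -2): (5, -1) → (15/2, 2)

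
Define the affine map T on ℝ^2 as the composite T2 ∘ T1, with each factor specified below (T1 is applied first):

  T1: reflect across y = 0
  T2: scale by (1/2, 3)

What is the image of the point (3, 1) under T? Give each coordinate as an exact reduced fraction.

T1 reflect across y = 0: (3, 1) → (3, -1)
T2 scale by (1/2, 3): (3, -1) → (3/2, -3)

T(p) = (3/2, -3)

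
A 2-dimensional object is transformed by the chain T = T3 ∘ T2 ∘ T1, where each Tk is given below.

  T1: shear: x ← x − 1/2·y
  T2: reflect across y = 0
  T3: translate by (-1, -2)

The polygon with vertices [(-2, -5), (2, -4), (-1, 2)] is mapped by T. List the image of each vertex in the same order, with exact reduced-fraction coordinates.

image vertices: (-1/2, 3), (3, 2), (-3, -4)

T1 shear: x ← x − 1/2·y: (-2, -5) → (1/2, -5); (2, -4) → (4, -4); (-1, 2) → (-2, 2)
T2 reflect across y = 0: (1/2, -5) → (1/2, 5); (4, -4) → (4, 4); (-2, 2) → (-2, -2)
T3 translate by (-1, -2): (1/2, 5) → (-1/2, 3); (4, 4) → (3, 2); (-2, -2) → (-3, -4)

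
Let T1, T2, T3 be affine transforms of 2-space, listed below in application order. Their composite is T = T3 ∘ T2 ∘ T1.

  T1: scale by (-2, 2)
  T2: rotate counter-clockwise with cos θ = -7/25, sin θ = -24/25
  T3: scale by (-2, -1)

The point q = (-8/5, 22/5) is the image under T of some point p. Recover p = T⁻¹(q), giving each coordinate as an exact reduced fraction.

p = (-2, 1)

T1 = [-2 0 0; 0 2 0; 0 0 1]
T2·T1 = [14/25 48/25 0; 48/25 -14/25 0; 0 0 1]
T3·…·T1 = [-28/25 -96/25 0; -48/25 14/25 0; 0 0 1]
det M = -8; M⁻¹ = [-7/100 -12/25 0; -6/25 7/50 0; 0 0 1]
M⁻¹ · (-8/5, 22/5)ᵀ = (-2, 1)ᵀ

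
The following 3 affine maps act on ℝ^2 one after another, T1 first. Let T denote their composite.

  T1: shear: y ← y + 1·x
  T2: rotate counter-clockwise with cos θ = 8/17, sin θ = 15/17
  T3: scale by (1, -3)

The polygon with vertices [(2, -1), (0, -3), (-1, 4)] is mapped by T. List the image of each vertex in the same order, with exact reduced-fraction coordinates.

T1 shear: y ← y + 1·x: (2, -1) → (2, 1); (0, -3) → (0, -3); (-1, 4) → (-1, 3)
T2 rotate counter-clockwise with cos θ = 8/17, sin θ = 15/17: (2, 1) → (1/17, 38/17); (0, -3) → (45/17, -24/17); (-1, 3) → (-53/17, 9/17)
T3 scale by (1, -3): (1/17, 38/17) → (1/17, -114/17); (45/17, -24/17) → (45/17, 72/17); (-53/17, 9/17) → (-53/17, -27/17)

image vertices: (1/17, -114/17), (45/17, 72/17), (-53/17, -27/17)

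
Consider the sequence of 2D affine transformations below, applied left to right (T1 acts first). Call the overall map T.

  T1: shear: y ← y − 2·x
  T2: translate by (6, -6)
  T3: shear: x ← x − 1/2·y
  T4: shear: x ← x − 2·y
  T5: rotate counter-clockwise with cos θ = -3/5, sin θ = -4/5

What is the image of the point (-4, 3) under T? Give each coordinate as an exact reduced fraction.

T(p) = (103/10, 27/5)

T1 shear: y ← y − 2·x: (-4, 3) → (-4, 11)
T2 translate by (6, -6): (-4, 11) → (2, 5)
T3 shear: x ← x − 1/2·y: (2, 5) → (-1/2, 5)
T4 shear: x ← x − 2·y: (-1/2, 5) → (-21/2, 5)
T5 rotate counter-clockwise with cos θ = -3/5, sin θ = -4/5: (-21/2, 5) → (103/10, 27/5)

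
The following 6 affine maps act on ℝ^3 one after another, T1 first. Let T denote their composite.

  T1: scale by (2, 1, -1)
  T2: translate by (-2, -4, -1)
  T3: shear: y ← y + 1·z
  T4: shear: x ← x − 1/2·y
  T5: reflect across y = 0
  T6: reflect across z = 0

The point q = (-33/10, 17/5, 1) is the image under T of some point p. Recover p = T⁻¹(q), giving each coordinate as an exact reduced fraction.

p = (-3/2, 8/5, 0)

T1 = [2 0 0 0; 0 1 0 0; 0 0 -1 0; 0 0 0 1]
T2·T1 = [2 0 0 -2; 0 1 0 -4; 0 0 -1 -1; 0 0 0 1]
T3·…·T1 = [2 0 0 -2; 0 1 -1 -5; 0 0 -1 -1; 0 0 0 1]
T4·…·T1 = [2 -1/2 1/2 1/2; 0 1 -1 -5; 0 0 -1 -1; 0 0 0 1]
T5·…·T1 = [2 -1/2 1/2 1/2; 0 -1 1 5; 0 0 -1 -1; 0 0 0 1]
T6·…·T1 = [2 -1/2 1/2 1/2; 0 -1 1 5; 0 0 1 1; 0 0 0 1]
det M = -2; M⁻¹ = [1/2 -1/4 0 1; 0 -1 1 4; 0 0 1 -1; 0 0 0 1]
M⁻¹ · (-33/10, 17/5, 1)ᵀ = (-3/2, 8/5, 0)ᵀ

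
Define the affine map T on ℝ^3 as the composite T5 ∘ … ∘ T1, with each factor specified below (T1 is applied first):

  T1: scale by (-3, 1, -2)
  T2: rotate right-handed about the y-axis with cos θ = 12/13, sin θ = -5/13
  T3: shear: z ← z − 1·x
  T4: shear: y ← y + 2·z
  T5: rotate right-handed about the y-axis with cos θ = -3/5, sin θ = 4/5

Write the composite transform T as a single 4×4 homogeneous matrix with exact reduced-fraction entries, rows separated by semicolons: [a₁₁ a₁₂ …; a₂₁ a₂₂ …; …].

T1 = [-3 0 0 0; 0 1 0 0; 0 0 -2 0; 0 0 0 1]
T2·T1 = [-36/13 0 10/13 0; 0 1 0 0; -15/13 0 -24/13 0; 0 0 0 1]
T3·…·T1 = [-36/13 0 10/13 0; 0 1 0 0; 21/13 0 -34/13 0; 0 0 0 1]
T4·…·T1 = [-36/13 0 10/13 0; 42/13 1 -68/13 0; 21/13 0 -34/13 0; 0 0 0 1]
T5·…·T1 = [192/65 0 -166/65 0; 42/13 1 -68/13 0; 81/65 0 62/65 0; 0 0 0 1]

T = [192/65 0 -166/65 0; 42/13 1 -68/13 0; 81/65 0 62/65 0; 0 0 0 1]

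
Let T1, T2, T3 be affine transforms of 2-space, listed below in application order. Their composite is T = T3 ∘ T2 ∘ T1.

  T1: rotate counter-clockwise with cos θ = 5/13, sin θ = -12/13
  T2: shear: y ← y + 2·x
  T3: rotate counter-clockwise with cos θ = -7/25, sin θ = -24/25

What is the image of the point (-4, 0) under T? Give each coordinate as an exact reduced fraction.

T(p) = (332/325, 424/325)

T1 rotate counter-clockwise with cos θ = 5/13, sin θ = -12/13: (-4, 0) → (-20/13, 48/13)
T2 shear: y ← y + 2·x: (-20/13, 48/13) → (-20/13, 8/13)
T3 rotate counter-clockwise with cos θ = -7/25, sin θ = -24/25: (-20/13, 8/13) → (332/325, 424/325)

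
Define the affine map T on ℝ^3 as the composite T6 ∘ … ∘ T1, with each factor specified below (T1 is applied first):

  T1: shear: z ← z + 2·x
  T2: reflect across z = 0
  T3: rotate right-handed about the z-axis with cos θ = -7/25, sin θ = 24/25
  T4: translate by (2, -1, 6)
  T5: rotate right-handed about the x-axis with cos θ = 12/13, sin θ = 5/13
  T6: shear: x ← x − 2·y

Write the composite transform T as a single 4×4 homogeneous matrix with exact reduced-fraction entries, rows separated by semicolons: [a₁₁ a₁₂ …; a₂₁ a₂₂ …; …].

T1 = [1 0 0 0; 0 1 0 0; 2 0 1 0; 0 0 0 1]
T2·T1 = [1 0 0 0; 0 1 0 0; -2 0 -1 0; 0 0 0 1]
T3·…·T1 = [-7/25 -24/25 0 0; 24/25 -7/25 0 0; -2 0 -1 0; 0 0 0 1]
T4·…·T1 = [-7/25 -24/25 0 2; 24/25 -7/25 0 -1; -2 0 -1 6; 0 0 0 1]
T5·…·T1 = [-7/25 -24/25 0 2; 538/325 -84/325 5/13 -42/13; -96/65 -7/65 -12/13 67/13; 0 0 0 1]
T6·…·T1 = [-1167/325 -144/325 -10/13 110/13; 538/325 -84/325 5/13 -42/13; -96/65 -7/65 -12/13 67/13; 0 0 0 1]

T = [-1167/325 -144/325 -10/13 110/13; 538/325 -84/325 5/13 -42/13; -96/65 -7/65 -12/13 67/13; 0 0 0 1]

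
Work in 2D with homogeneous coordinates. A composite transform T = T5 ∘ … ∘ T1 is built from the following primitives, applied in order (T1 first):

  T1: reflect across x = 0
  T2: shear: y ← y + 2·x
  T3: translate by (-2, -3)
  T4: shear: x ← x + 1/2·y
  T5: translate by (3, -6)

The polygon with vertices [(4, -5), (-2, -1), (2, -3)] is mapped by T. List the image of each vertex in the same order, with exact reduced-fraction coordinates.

T1 reflect across x = 0: (4, -5) → (-4, -5); (-2, -1) → (2, -1); (2, -3) → (-2, -3)
T2 shear: y ← y + 2·x: (-4, -5) → (-4, -13); (2, -1) → (2, 3); (-2, -3) → (-2, -7)
T3 translate by (-2, -3): (-4, -13) → (-6, -16); (2, 3) → (0, 0); (-2, -7) → (-4, -10)
T4 shear: x ← x + 1/2·y: (-6, -16) → (-14, -16); (0, 0) → (0, 0); (-4, -10) → (-9, -10)
T5 translate by (3, -6): (-14, -16) → (-11, -22); (0, 0) → (3, -6); (-9, -10) → (-6, -16)

image vertices: (-11, -22), (3, -6), (-6, -16)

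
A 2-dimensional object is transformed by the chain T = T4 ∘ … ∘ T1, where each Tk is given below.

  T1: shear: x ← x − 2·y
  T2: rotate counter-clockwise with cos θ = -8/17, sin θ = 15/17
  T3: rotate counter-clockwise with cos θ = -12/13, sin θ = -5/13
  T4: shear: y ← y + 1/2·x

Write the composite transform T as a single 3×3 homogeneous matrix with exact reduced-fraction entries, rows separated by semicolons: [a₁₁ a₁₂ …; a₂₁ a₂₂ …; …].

T1 = [1 -2 0; 0 1 0; 0 0 1]
T2·T1 = [-8/17 1/17 0; 15/17 -38/17 0; 0 0 1]
T3·…·T1 = [171/221 -202/221 0; -140/221 451/221 0; 0 0 1]
T4·…·T1 = [171/221 -202/221 0; -109/442 350/221 0; 0 0 1]

T = [171/221 -202/221 0; -109/442 350/221 0; 0 0 1]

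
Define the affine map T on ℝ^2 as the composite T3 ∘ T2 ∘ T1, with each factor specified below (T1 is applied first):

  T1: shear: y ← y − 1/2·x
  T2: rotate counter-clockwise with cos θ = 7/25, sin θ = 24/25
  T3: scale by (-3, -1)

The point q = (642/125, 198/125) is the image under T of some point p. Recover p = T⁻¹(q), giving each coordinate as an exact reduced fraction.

p = (-2, 1/5)

T1 = [1 0 0; -1/2 1 0; 0 0 1]
T2·T1 = [19/25 -24/25 0; 41/50 7/25 0; 0 0 1]
T3·…·T1 = [-57/25 72/25 0; -41/50 -7/25 0; 0 0 1]
det M = 3; M⁻¹ = [-7/75 -24/25 0; 41/150 -19/25 0; 0 0 1]
M⁻¹ · (642/125, 198/125)ᵀ = (-2, 1/5)ᵀ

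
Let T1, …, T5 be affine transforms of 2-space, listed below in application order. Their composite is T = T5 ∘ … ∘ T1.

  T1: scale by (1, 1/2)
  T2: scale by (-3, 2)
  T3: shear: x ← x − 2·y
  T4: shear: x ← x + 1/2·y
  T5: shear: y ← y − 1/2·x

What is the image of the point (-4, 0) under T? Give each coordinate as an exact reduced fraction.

T1 scale by (1, 1/2): (-4, 0) → (-4, 0)
T2 scale by (-3, 2): (-4, 0) → (12, 0)
T3 shear: x ← x − 2·y: (12, 0) → (12, 0)
T4 shear: x ← x + 1/2·y: (12, 0) → (12, 0)
T5 shear: y ← y − 1/2·x: (12, 0) → (12, -6)

T(p) = (12, -6)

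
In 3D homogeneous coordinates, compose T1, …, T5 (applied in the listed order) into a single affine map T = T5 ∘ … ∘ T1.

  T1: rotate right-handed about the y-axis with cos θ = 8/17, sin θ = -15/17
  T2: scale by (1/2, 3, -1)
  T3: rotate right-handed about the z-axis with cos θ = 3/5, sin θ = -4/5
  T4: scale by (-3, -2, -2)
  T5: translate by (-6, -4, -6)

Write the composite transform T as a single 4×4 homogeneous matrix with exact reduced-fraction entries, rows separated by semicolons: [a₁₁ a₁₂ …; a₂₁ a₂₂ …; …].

T = [-36/85 -36/5 27/34 -6; 32/85 -18/5 -12/17 -4; 30/17 0 16/17 -6; 0 0 0 1]

T1 = [8/17 0 -15/17 0; 0 1 0 0; 15/17 0 8/17 0; 0 0 0 1]
T2·T1 = [4/17 0 -15/34 0; 0 3 0 0; -15/17 0 -8/17 0; 0 0 0 1]
T3·…·T1 = [12/85 12/5 -9/34 0; -16/85 9/5 6/17 0; -15/17 0 -8/17 0; 0 0 0 1]
T4·…·T1 = [-36/85 -36/5 27/34 0; 32/85 -18/5 -12/17 0; 30/17 0 16/17 0; 0 0 0 1]
T5·…·T1 = [-36/85 -36/5 27/34 -6; 32/85 -18/5 -12/17 -4; 30/17 0 16/17 -6; 0 0 0 1]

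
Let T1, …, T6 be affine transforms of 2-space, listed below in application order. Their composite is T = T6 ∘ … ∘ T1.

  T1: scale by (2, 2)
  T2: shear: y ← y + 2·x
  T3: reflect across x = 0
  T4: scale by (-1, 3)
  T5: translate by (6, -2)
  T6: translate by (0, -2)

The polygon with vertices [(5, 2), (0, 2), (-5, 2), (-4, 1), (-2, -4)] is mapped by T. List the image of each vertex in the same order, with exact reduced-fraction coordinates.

T1 scale by (2, 2): (5, 2) → (10, 4); (0, 2) → (0, 4); (-5, 2) → (-10, 4); (-4, 1) → (-8, 2); (-2, -4) → (-4, -8)
T2 shear: y ← y + 2·x: (10, 4) → (10, 24); (0, 4) → (0, 4); (-10, 4) → (-10, -16); (-8, 2) → (-8, -14); (-4, -8) → (-4, -16)
T3 reflect across x = 0: (10, 24) → (-10, 24); (0, 4) → (0, 4); (-10, -16) → (10, -16); (-8, -14) → (8, -14); (-4, -16) → (4, -16)
T4 scale by (-1, 3): (-10, 24) → (10, 72); (0, 4) → (0, 12); (10, -16) → (-10, -48); (8, -14) → (-8, -42); (4, -16) → (-4, -48)
T5 translate by (6, -2): (10, 72) → (16, 70); (0, 12) → (6, 10); (-10, -48) → (-4, -50); (-8, -42) → (-2, -44); (-4, -48) → (2, -50)
T6 translate by (0, -2): (16, 70) → (16, 68); (6, 10) → (6, 8); (-4, -50) → (-4, -52); (-2, -44) → (-2, -46); (2, -50) → (2, -52)

image vertices: (16, 68), (6, 8), (-4, -52), (-2, -46), (2, -52)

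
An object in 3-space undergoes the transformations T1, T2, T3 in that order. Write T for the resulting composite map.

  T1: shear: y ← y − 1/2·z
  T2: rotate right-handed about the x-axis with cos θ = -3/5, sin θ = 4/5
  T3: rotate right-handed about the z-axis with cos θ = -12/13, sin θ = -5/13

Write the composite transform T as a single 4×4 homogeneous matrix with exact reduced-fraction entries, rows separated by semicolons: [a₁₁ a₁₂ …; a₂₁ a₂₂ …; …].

T1 = [1 0 0 0; 0 1 -1/2 0; 0 0 1 0; 0 0 0 1]
T2·T1 = [1 0 0 0; 0 -3/5 -1/2 0; 0 4/5 -1 0; 0 0 0 1]
T3·…·T1 = [-12/13 -3/13 -5/26 0; -5/13 36/65 6/13 0; 0 4/5 -1 0; 0 0 0 1]

T = [-12/13 -3/13 -5/26 0; -5/13 36/65 6/13 0; 0 4/5 -1 0; 0 0 0 1]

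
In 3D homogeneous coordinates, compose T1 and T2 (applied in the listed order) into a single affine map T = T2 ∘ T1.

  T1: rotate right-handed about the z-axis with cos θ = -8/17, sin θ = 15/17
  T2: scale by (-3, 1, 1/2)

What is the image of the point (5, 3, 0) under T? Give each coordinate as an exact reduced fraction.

T1 rotate right-handed about the z-axis with cos θ = -8/17, sin θ = 15/17: (5, 3, 0) → (-5, 3, 0)
T2 scale by (-3, 1, 1/2): (-5, 3, 0) → (15, 3, 0)

T(p) = (15, 3, 0)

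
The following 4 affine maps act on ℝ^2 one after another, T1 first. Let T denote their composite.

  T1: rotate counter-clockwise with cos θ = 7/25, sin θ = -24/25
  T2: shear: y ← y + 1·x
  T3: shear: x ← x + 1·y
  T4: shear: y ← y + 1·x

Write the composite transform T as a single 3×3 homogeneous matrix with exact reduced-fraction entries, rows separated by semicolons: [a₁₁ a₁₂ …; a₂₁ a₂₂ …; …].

T = [-2/5 11/5 0; -27/25 86/25 0; 0 0 1]

T1 = [7/25 24/25 0; -24/25 7/25 0; 0 0 1]
T2·T1 = [7/25 24/25 0; -17/25 31/25 0; 0 0 1]
T3·…·T1 = [-2/5 11/5 0; -17/25 31/25 0; 0 0 1]
T4·…·T1 = [-2/5 11/5 0; -27/25 86/25 0; 0 0 1]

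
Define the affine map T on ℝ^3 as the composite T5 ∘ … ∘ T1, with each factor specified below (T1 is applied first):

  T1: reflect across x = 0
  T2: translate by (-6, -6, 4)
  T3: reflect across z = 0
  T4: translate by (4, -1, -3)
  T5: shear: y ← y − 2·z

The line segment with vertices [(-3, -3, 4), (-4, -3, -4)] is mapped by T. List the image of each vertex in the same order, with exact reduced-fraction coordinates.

T1 reflect across x = 0: (-3, -3, 4) → (3, -3, 4); (-4, -3, -4) → (4, -3, -4)
T2 translate by (-6, -6, 4): (3, -3, 4) → (-3, -9, 8); (4, -3, -4) → (-2, -9, 0)
T3 reflect across z = 0: (-3, -9, 8) → (-3, -9, -8); (-2, -9, 0) → (-2, -9, 0)
T4 translate by (4, -1, -3): (-3, -9, -8) → (1, -10, -11); (-2, -9, 0) → (2, -10, -3)
T5 shear: y ← y − 2·z: (1, -10, -11) → (1, 12, -11); (2, -10, -3) → (2, -4, -3)

image vertices: (1, 12, -11), (2, -4, -3)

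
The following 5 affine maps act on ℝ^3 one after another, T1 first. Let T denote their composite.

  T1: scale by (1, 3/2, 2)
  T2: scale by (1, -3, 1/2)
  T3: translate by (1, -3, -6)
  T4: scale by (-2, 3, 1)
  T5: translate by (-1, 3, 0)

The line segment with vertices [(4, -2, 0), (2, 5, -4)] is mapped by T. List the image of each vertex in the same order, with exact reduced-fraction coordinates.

T1 scale by (1, 3/2, 2): (4, -2, 0) → (4, -3, 0); (2, 5, -4) → (2, 15/2, -8)
T2 scale by (1, -3, 1/2): (4, -3, 0) → (4, 9, 0); (2, 15/2, -8) → (2, -45/2, -4)
T3 translate by (1, -3, -6): (4, 9, 0) → (5, 6, -6); (2, -45/2, -4) → (3, -51/2, -10)
T4 scale by (-2, 3, 1): (5, 6, -6) → (-10, 18, -6); (3, -51/2, -10) → (-6, -153/2, -10)
T5 translate by (-1, 3, 0): (-10, 18, -6) → (-11, 21, -6); (-6, -153/2, -10) → (-7, -147/2, -10)

image vertices: (-11, 21, -6), (-7, -147/2, -10)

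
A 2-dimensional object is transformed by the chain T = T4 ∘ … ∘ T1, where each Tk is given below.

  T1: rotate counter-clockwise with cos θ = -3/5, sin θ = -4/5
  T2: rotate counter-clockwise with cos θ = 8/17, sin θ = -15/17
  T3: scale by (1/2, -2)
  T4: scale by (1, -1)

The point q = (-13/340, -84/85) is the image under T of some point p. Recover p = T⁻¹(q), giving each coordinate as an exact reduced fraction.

T1 = [-3/5 4/5 0; -4/5 -3/5 0; 0 0 1]
T2·T1 = [-84/85 -13/85 0; 13/85 -84/85 0; 0 0 1]
T3·…·T1 = [-42/85 -13/170 0; -26/85 168/85 0; 0 0 1]
T4·…·T1 = [-42/85 -13/170 0; 26/85 -168/85 0; 0 0 1]
det M = 1; M⁻¹ = [-168/85 13/170 0; -26/85 -42/85 0; 0 0 1]
M⁻¹ · (-13/340, -84/85)ᵀ = (0, 1/2)ᵀ

p = (0, 1/2)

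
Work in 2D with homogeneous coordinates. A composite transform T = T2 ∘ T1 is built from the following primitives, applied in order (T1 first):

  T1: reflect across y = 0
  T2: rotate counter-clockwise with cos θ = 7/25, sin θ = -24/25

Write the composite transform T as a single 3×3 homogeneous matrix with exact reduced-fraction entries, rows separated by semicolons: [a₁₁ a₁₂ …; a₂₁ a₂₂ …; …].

T1 = [1 0 0; 0 -1 0; 0 0 1]
T2·T1 = [7/25 -24/25 0; -24/25 -7/25 0; 0 0 1]

T = [7/25 -24/25 0; -24/25 -7/25 0; 0 0 1]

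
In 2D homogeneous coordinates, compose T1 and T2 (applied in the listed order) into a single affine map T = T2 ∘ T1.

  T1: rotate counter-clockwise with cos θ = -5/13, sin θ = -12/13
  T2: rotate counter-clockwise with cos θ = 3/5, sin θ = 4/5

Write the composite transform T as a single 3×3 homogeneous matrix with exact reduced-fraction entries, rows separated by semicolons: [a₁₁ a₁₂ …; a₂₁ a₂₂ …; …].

T1 = [-5/13 12/13 0; -12/13 -5/13 0; 0 0 1]
T2·T1 = [33/65 56/65 0; -56/65 33/65 0; 0 0 1]

T = [33/65 56/65 0; -56/65 33/65 0; 0 0 1]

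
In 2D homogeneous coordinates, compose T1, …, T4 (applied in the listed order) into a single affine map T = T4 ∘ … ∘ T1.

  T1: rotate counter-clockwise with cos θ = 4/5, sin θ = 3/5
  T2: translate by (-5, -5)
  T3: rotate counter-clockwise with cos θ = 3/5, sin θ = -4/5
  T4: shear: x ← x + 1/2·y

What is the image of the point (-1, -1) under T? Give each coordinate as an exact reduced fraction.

T1 rotate counter-clockwise with cos θ = 4/5, sin θ = 3/5: (-1, -1) → (-1/5, -7/5)
T2 translate by (-5, -5): (-1/5, -7/5) → (-26/5, -32/5)
T3 rotate counter-clockwise with cos θ = 3/5, sin θ = -4/5: (-26/5, -32/5) → (-206/25, 8/25)
T4 shear: x ← x + 1/2·y: (-206/25, 8/25) → (-202/25, 8/25)

T(p) = (-202/25, 8/25)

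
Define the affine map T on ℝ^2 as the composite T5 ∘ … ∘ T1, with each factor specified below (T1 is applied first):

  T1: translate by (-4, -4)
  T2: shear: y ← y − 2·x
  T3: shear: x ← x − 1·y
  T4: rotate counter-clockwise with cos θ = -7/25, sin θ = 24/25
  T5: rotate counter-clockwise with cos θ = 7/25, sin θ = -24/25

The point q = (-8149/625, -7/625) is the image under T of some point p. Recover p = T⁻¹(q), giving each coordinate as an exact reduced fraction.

p = (0, 3)

T1 = [1 0 -4; 0 1 -4; 0 0 1]
T2·T1 = [1 0 -4; -2 1 4; 0 0 1]
T3·…·T1 = [3 -1 -8; -2 1 4; 0 0 1]
T4·…·T1 = [27/25 -17/25 -8/5; 86/25 -31/25 -44/5; 0 0 1]
T5·…·T1 = [2253/625 -863/625 -1112/125; -46/625 191/625 -116/125; 0 0 1]
det M = 1; M⁻¹ = [191/625 863/625 4; 46/625 2253/625 4; 0 0 1]
M⁻¹ · (-8149/625, -7/625)ᵀ = (0, 3)ᵀ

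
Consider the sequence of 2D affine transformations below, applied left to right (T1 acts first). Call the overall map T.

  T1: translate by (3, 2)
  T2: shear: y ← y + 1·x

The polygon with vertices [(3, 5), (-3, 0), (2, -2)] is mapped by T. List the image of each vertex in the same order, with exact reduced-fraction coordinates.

image vertices: (6, 13), (0, 2), (5, 5)

T1 translate by (3, 2): (3, 5) → (6, 7); (-3, 0) → (0, 2); (2, -2) → (5, 0)
T2 shear: y ← y + 1·x: (6, 7) → (6, 13); (0, 2) → (0, 2); (5, 0) → (5, 5)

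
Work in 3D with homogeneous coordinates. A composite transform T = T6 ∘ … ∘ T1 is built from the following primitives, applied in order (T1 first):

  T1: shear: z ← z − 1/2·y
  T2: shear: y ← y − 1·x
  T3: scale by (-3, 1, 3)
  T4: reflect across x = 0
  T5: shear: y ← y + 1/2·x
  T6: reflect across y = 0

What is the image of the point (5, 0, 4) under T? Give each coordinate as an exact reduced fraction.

T1 shear: z ← z − 1/2·y: (5, 0, 4) → (5, 0, 4)
T2 shear: y ← y − 1·x: (5, 0, 4) → (5, -5, 4)
T3 scale by (-3, 1, 3): (5, -5, 4) → (-15, -5, 12)
T4 reflect across x = 0: (-15, -5, 12) → (15, -5, 12)
T5 shear: y ← y + 1/2·x: (15, -5, 12) → (15, 5/2, 12)
T6 reflect across y = 0: (15, 5/2, 12) → (15, -5/2, 12)

T(p) = (15, -5/2, 12)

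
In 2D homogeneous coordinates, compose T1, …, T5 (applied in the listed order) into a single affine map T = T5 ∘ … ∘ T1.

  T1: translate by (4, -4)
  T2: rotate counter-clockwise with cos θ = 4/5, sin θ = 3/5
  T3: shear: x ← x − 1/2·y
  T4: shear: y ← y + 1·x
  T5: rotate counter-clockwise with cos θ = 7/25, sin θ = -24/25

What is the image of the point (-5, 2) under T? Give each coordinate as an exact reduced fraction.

T1 translate by (4, -4): (-5, 2) → (-1, -2)
T2 rotate counter-clockwise with cos θ = 4/5, sin θ = 3/5: (-1, -2) → (2/5, -11/5)
T3 shear: x ← x − 1/2·y: (2/5, -11/5) → (3/2, -11/5)
T4 shear: y ← y + 1·x: (3/2, -11/5) → (3/2, -7/10)
T5 rotate counter-clockwise with cos θ = 7/25, sin θ = -24/25: (3/2, -7/10) → (-63/250, -409/250)

T(p) = (-63/250, -409/250)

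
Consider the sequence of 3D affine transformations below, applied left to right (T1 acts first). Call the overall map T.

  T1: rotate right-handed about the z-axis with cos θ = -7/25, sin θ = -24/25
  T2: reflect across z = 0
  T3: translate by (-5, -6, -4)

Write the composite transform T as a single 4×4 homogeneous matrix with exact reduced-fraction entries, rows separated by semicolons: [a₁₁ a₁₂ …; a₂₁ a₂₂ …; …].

T = [-7/25 24/25 0 -5; -24/25 -7/25 0 -6; 0 0 -1 -4; 0 0 0 1]

T1 = [-7/25 24/25 0 0; -24/25 -7/25 0 0; 0 0 1 0; 0 0 0 1]
T2·T1 = [-7/25 24/25 0 0; -24/25 -7/25 0 0; 0 0 -1 0; 0 0 0 1]
T3·…·T1 = [-7/25 24/25 0 -5; -24/25 -7/25 0 -6; 0 0 -1 -4; 0 0 0 1]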